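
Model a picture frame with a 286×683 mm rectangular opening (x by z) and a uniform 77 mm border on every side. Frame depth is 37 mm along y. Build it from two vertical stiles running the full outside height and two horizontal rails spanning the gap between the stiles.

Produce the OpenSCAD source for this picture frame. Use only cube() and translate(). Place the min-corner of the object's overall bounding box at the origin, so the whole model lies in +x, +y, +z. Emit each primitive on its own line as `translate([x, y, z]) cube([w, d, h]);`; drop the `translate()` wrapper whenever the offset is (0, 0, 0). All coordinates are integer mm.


cube([77, 37, 837]);
translate([363, 0, 0]) cube([77, 37, 837]);
translate([77, 0, 0]) cube([286, 37, 77]);
translate([77, 0, 760]) cube([286, 37, 77]);


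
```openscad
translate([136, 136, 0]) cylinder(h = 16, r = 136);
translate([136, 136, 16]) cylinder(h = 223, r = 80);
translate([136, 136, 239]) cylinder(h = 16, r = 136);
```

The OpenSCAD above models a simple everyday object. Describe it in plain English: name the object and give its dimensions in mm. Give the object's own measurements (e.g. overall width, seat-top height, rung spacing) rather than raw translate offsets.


A spool: two coaxial disc flanges of radius 136 mm and thickness 16 mm, joined by a core cylinder of radius 80 mm and height 223 mm. The lower flange rests on z = 0 and the three cylinders share a vertical axis.


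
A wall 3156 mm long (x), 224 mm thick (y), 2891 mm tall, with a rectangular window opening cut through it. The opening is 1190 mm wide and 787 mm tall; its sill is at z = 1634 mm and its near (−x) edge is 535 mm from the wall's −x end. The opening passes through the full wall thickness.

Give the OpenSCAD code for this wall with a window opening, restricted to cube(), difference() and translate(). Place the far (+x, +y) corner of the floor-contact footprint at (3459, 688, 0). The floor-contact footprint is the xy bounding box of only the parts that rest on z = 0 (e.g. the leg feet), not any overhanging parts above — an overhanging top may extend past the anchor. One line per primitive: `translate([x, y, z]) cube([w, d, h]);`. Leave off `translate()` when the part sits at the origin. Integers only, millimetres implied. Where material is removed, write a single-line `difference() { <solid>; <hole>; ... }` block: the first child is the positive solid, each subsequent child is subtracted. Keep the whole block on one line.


difference() { translate([303, 464, 0]) cube([3156, 224, 2891]); translate([838, 464, 1634]) cube([1190, 224, 787]); }


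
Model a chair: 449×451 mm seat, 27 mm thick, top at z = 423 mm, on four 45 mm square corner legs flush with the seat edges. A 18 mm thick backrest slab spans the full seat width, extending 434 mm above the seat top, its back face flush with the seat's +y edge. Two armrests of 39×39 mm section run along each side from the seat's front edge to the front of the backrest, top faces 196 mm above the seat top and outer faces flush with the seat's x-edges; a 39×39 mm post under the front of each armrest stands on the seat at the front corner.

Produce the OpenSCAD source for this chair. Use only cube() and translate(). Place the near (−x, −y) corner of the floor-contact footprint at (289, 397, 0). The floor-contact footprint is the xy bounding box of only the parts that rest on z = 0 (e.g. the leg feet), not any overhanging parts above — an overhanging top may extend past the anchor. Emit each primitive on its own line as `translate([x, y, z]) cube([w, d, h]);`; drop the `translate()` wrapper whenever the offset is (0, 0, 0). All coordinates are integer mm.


translate([289, 397, 396]) cube([449, 451, 27]);
translate([289, 397, 0]) cube([45, 45, 396]);
translate([693, 397, 0]) cube([45, 45, 396]);
translate([289, 803, 0]) cube([45, 45, 396]);
translate([693, 803, 0]) cube([45, 45, 396]);
translate([289, 830, 423]) cube([449, 18, 434]);
translate([289, 397, 580]) cube([39, 433, 39]);
translate([699, 397, 580]) cube([39, 433, 39]);
translate([289, 397, 423]) cube([39, 39, 157]);
translate([699, 397, 423]) cube([39, 39, 157]);


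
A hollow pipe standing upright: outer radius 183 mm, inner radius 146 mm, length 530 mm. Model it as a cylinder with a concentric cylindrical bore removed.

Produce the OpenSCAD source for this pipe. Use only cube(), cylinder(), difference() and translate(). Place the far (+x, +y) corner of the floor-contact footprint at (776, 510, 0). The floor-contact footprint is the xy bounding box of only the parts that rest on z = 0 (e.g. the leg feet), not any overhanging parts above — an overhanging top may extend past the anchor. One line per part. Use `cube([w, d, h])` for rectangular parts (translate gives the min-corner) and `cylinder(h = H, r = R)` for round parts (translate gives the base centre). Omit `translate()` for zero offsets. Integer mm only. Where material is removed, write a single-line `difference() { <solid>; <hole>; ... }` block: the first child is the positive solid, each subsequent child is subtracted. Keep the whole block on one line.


difference() { translate([593, 327, 0]) cylinder(h = 530, r = 183); translate([593, 327, 0]) cylinder(h = 530, r = 146); }


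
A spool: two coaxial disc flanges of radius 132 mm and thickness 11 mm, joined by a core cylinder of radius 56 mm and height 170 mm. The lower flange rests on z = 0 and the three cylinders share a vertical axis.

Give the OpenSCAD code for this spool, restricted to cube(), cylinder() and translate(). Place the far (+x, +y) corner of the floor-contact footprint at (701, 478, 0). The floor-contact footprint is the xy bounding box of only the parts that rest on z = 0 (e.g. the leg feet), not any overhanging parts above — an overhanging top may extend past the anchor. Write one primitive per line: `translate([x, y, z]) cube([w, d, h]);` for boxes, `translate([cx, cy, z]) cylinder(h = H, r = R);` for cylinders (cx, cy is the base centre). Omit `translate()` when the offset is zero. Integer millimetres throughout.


translate([569, 346, 0]) cylinder(h = 11, r = 132);
translate([569, 346, 11]) cylinder(h = 170, r = 56);
translate([569, 346, 181]) cylinder(h = 11, r = 132);


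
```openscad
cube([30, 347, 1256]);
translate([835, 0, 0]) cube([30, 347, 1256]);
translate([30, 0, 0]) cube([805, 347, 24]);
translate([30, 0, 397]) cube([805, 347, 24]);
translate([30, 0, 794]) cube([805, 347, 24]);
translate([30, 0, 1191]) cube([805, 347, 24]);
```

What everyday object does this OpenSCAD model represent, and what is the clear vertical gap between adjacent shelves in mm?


A bookshelf. The clear shelf gap is 373 mm.

Two tall side panels with 4 horizontal boards between them — a bookshelf. The first two shelf undersides are at z = 0 and z = 397; with shelf thickness 24, the clear gap is 397 − 0 − 24 = 373 mm.


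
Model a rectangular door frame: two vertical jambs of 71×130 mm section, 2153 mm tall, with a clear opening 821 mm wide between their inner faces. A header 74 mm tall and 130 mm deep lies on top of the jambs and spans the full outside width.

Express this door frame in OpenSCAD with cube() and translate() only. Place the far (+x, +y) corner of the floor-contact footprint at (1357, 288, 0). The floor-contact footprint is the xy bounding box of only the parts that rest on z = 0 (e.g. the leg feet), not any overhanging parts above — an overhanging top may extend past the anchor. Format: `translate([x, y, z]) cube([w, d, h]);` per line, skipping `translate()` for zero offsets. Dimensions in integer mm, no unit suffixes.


translate([394, 158, 0]) cube([71, 130, 2153]);
translate([1286, 158, 0]) cube([71, 130, 2153]);
translate([394, 158, 2153]) cube([963, 130, 74]);


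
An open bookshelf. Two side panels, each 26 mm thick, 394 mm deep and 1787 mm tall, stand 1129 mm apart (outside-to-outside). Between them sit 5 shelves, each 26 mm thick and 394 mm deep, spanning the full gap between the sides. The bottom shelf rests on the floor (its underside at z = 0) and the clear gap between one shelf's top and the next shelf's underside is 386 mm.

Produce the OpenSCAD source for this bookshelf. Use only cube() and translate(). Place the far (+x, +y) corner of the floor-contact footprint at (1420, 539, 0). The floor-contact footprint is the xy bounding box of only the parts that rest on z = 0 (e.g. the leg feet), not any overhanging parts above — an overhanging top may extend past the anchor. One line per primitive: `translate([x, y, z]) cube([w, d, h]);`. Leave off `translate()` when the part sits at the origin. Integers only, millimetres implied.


translate([291, 145, 0]) cube([26, 394, 1787]);
translate([1394, 145, 0]) cube([26, 394, 1787]);
translate([317, 145, 0]) cube([1077, 394, 26]);
translate([317, 145, 412]) cube([1077, 394, 26]);
translate([317, 145, 824]) cube([1077, 394, 26]);
translate([317, 145, 1236]) cube([1077, 394, 26]);
translate([317, 145, 1648]) cube([1077, 394, 26]);


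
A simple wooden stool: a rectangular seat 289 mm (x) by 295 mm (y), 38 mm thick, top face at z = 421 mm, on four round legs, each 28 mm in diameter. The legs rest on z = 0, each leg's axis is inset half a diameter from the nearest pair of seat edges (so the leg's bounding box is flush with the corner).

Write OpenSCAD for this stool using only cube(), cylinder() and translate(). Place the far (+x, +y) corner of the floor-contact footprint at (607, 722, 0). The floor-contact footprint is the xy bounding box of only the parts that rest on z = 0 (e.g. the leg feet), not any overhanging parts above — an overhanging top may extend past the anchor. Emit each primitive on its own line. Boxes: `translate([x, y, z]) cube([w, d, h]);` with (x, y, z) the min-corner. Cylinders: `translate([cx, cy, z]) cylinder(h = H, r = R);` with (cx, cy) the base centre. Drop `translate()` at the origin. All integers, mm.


translate([318, 427, 383]) cube([289, 295, 38]);
translate([332, 441, 0]) cylinder(h = 383, r = 14);
translate([593, 441, 0]) cylinder(h = 383, r = 14);
translate([332, 708, 0]) cylinder(h = 383, r = 14);
translate([593, 708, 0]) cylinder(h = 383, r = 14);


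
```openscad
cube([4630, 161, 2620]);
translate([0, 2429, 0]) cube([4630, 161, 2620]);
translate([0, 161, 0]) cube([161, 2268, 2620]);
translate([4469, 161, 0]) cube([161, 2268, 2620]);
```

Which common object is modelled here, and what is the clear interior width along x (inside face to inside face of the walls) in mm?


A house (or room) frame. The interior width is 4308 mm.

Four 2620 mm walls enclosing a rectangle with no floor or roof — a room or house frame. Outside width is 4630 mm and wall thickness is 161 mm, so the interior width is 4630 − 2 × 161 = 4308 mm.


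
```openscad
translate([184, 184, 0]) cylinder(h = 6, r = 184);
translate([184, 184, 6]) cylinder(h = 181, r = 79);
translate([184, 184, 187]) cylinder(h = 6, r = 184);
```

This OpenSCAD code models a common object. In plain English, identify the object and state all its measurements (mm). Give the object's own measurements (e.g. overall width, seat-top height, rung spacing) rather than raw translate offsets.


A spool: two coaxial disc flanges of radius 184 mm and thickness 6 mm, joined by a core cylinder of radius 79 mm and height 181 mm. The lower flange rests on z = 0 and the three cylinders share a vertical axis.


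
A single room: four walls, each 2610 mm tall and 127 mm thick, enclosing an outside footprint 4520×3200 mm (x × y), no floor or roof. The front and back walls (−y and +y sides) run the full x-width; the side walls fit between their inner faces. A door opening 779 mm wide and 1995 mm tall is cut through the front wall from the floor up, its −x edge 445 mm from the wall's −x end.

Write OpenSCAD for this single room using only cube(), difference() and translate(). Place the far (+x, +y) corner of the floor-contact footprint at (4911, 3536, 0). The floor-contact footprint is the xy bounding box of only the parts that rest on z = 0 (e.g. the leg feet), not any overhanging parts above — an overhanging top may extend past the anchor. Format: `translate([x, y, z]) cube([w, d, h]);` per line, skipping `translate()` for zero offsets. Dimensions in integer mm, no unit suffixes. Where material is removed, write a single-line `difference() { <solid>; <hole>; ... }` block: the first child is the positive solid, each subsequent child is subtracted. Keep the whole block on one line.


difference() { translate([391, 336, 0]) cube([4520, 127, 2610]); translate([836, 336, 0]) cube([779, 127, 1995]); }
translate([391, 3409, 0]) cube([4520, 127, 2610]);
translate([391, 463, 0]) cube([127, 2946, 2610]);
translate([4784, 463, 0]) cube([127, 2946, 2610]);


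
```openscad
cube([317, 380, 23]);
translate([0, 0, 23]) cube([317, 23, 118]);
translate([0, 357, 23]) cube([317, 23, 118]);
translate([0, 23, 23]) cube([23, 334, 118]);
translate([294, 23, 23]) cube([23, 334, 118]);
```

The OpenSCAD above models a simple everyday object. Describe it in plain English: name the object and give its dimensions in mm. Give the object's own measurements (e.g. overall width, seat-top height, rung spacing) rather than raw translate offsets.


An open-topped rectangular box: outside dimensions 317×380×141 mm, with a uniform wall and base thickness of 23 mm. The base is a full 317×380 slab on the floor; four walls sit on top of the base. The front and back walls (the −y and +y sides) span the full width; the two side walls fit between them.


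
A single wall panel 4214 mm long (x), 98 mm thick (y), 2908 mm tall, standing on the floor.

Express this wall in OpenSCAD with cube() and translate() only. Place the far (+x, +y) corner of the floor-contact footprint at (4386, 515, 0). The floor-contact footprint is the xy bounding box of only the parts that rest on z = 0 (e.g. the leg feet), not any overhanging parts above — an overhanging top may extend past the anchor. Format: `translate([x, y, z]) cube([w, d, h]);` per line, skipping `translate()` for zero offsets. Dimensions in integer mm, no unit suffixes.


translate([172, 417, 0]) cube([4214, 98, 2908]);


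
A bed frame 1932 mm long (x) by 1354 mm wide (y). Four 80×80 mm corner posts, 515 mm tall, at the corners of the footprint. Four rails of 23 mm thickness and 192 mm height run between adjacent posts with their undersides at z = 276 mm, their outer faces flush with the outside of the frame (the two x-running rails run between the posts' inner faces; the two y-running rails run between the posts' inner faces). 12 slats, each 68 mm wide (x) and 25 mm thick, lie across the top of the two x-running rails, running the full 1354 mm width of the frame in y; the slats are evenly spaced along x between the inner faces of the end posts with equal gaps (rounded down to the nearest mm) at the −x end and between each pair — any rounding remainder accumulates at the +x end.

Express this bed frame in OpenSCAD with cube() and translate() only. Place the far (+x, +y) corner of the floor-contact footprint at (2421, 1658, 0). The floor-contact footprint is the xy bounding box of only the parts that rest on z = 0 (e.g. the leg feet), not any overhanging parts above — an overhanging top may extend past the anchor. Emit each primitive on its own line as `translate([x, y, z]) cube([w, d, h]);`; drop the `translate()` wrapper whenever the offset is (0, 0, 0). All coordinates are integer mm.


translate([489, 304, 0]) cube([80, 80, 515]);
translate([489, 1578, 0]) cube([80, 80, 515]);
translate([2341, 304, 0]) cube([80, 80, 515]);
translate([2341, 1578, 0]) cube([80, 80, 515]);
translate([569, 304, 276]) cube([1772, 23, 192]);
translate([569, 1635, 276]) cube([1772, 23, 192]);
translate([489, 384, 276]) cube([23, 1194, 192]);
translate([2398, 384, 276]) cube([23, 1194, 192]);
translate([642, 304, 468]) cube([68, 1354, 25]);
translate([783, 304, 468]) cube([68, 1354, 25]);
translate([924, 304, 468]) cube([68, 1354, 25]);
translate([1065, 304, 468]) cube([68, 1354, 25]);
translate([1206, 304, 468]) cube([68, 1354, 25]);
translate([1347, 304, 468]) cube([68, 1354, 25]);
translate([1488, 304, 468]) cube([68, 1354, 25]);
translate([1629, 304, 468]) cube([68, 1354, 25]);
translate([1770, 304, 468]) cube([68, 1354, 25]);
translate([1911, 304, 468]) cube([68, 1354, 25]);
translate([2052, 304, 468]) cube([68, 1354, 25]);
translate([2193, 304, 468]) cube([68, 1354, 25]);


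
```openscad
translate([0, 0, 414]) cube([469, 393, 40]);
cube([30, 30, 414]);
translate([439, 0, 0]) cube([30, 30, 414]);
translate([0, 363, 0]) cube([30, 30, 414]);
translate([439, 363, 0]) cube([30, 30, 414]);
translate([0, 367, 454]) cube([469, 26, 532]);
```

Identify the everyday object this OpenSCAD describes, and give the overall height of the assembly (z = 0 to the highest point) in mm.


A chair. The overall height is 986 mm.

A slab on four corner posts with a tall panel at the back — a chair. The seat slab sits at z = 414 with thickness 40, and the 532 mm backrest starts at the seat top, so the overall height is 414 + 40 + 532 = 986 mm.


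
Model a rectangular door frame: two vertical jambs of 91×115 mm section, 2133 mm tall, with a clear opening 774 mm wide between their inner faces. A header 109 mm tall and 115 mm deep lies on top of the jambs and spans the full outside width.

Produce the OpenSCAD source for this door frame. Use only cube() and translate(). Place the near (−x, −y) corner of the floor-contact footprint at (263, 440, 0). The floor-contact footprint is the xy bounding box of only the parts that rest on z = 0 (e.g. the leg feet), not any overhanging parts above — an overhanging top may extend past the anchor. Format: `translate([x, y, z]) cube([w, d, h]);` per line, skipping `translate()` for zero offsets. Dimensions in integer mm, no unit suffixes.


translate([263, 440, 0]) cube([91, 115, 2133]);
translate([1128, 440, 0]) cube([91, 115, 2133]);
translate([263, 440, 2133]) cube([956, 115, 109]);


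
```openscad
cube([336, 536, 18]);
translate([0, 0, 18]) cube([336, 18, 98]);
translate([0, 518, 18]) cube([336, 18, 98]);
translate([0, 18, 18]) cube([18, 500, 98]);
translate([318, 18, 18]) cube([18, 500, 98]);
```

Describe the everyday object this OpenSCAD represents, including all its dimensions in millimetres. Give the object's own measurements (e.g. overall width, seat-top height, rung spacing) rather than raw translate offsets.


An open-topped rectangular box: outside dimensions 336×536×116 mm, with a uniform wall and base thickness of 18 mm. The base is a full 336×536 slab on the floor; four walls sit on top of the base. The front and back walls (the −y and +y sides) span the full width; the two side walls fit between them.


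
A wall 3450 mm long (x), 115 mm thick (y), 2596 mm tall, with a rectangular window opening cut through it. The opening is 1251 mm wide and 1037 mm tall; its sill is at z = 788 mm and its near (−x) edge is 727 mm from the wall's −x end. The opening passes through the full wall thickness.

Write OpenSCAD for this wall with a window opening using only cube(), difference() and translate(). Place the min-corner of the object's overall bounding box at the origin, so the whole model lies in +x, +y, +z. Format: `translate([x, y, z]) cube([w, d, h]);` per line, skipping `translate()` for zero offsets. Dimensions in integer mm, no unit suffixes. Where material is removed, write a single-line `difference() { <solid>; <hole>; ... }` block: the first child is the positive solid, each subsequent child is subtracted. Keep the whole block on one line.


difference() { cube([3450, 115, 2596]); translate([727, 0, 788]) cube([1251, 115, 1037]); }


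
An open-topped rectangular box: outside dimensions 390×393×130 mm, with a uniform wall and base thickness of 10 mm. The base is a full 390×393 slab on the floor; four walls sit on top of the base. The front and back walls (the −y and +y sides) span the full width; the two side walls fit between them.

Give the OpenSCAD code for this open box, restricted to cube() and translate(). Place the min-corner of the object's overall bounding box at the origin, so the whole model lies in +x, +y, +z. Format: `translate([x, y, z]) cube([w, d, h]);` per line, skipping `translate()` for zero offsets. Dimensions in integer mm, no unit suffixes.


cube([390, 393, 10]);
translate([0, 0, 10]) cube([390, 10, 120]);
translate([0, 383, 10]) cube([390, 10, 120]);
translate([0, 10, 10]) cube([10, 373, 120]);
translate([380, 10, 10]) cube([10, 373, 120]);


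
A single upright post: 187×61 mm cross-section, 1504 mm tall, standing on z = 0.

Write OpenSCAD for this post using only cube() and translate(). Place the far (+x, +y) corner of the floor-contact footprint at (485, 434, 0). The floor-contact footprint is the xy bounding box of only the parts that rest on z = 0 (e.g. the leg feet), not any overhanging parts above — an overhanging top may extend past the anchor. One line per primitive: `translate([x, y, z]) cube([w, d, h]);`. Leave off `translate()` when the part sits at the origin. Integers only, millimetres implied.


translate([298, 373, 0]) cube([187, 61, 1504]);


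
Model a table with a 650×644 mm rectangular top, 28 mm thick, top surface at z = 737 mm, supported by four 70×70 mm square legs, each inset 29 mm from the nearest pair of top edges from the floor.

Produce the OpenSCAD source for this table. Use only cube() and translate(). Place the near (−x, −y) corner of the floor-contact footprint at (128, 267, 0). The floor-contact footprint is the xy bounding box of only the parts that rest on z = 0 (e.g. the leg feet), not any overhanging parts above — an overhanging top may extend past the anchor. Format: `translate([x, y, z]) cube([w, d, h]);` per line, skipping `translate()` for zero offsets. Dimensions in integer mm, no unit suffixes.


// leg_h = 737 - 28 = 709
translate([99, 238, 709]) cube([650, 644, 28]);
translate([128, 267, 0]) cube([70, 70, 709]);
translate([650, 267, 0]) cube([70, 70, 709]);
translate([128, 783, 0]) cube([70, 70, 709]);
translate([650, 783, 0]) cube([70, 70, 709]);


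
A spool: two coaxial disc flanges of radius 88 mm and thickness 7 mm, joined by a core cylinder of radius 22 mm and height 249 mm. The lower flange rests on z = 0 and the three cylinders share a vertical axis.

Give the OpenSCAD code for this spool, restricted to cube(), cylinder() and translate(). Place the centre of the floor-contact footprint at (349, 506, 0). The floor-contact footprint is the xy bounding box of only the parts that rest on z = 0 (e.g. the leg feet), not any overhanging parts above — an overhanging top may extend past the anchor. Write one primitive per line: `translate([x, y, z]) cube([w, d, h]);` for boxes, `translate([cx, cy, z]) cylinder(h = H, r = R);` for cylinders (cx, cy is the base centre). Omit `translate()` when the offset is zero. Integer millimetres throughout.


translate([349, 506, 0]) cylinder(h = 7, r = 88);
translate([349, 506, 7]) cylinder(h = 249, r = 22);
translate([349, 506, 256]) cylinder(h = 7, r = 88);


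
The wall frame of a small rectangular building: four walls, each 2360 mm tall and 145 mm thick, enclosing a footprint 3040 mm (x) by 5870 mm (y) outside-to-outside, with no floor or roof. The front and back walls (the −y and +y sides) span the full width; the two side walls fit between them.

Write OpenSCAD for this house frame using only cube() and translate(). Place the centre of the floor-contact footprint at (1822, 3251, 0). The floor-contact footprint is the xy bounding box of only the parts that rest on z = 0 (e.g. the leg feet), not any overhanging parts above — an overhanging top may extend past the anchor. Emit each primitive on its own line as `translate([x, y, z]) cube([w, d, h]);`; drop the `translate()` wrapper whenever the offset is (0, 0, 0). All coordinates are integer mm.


translate([302, 316, 0]) cube([3040, 145, 2360]);
translate([302, 6041, 0]) cube([3040, 145, 2360]);
translate([302, 461, 0]) cube([145, 5580, 2360]);
translate([3197, 461, 0]) cube([145, 5580, 2360]);


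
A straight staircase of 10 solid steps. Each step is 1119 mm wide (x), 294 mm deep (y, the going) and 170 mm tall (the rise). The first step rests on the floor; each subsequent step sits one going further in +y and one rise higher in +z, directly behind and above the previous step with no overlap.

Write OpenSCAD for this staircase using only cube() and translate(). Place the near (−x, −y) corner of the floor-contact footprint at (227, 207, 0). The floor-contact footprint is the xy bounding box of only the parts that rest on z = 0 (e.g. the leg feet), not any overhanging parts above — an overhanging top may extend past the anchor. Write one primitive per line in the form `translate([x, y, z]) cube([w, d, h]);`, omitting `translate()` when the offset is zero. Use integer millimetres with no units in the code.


translate([227, 207, 0]) cube([1119, 294, 170]);
translate([227, 501, 170]) cube([1119, 294, 170]);
translate([227, 795, 340]) cube([1119, 294, 170]);
translate([227, 1089, 510]) cube([1119, 294, 170]);
translate([227, 1383, 680]) cube([1119, 294, 170]);
translate([227, 1677, 850]) cube([1119, 294, 170]);
translate([227, 1971, 1020]) cube([1119, 294, 170]);
translate([227, 2265, 1190]) cube([1119, 294, 170]);
translate([227, 2559, 1360]) cube([1119, 294, 170]);
translate([227, 2853, 1530]) cube([1119, 294, 170]);


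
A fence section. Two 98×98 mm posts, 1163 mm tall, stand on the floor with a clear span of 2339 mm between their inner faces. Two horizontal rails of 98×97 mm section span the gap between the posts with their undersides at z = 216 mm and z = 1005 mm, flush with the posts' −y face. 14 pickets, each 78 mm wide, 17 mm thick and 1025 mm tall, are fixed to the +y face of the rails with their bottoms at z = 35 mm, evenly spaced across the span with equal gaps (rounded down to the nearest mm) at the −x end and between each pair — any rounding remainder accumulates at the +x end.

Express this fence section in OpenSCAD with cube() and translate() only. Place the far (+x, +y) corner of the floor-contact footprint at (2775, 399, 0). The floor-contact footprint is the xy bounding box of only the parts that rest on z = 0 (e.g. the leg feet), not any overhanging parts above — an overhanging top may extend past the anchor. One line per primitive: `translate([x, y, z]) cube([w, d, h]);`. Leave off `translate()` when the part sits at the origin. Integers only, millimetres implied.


translate([240, 301, 0]) cube([98, 98, 1163]);
translate([2677, 301, 0]) cube([98, 98, 1163]);
translate([338, 301, 216]) cube([2339, 98, 97]);
translate([338, 301, 1005]) cube([2339, 98, 97]);
translate([421, 399, 35]) cube([78, 17, 1025]);
translate([582, 399, 35]) cube([78, 17, 1025]);
translate([743, 399, 35]) cube([78, 17, 1025]);
translate([904, 399, 35]) cube([78, 17, 1025]);
translate([1065, 399, 35]) cube([78, 17, 1025]);
translate([1226, 399, 35]) cube([78, 17, 1025]);
translate([1387, 399, 35]) cube([78, 17, 1025]);
translate([1548, 399, 35]) cube([78, 17, 1025]);
translate([1709, 399, 35]) cube([78, 17, 1025]);
translate([1870, 399, 35]) cube([78, 17, 1025]);
translate([2031, 399, 35]) cube([78, 17, 1025]);
translate([2192, 399, 35]) cube([78, 17, 1025]);
translate([2353, 399, 35]) cube([78, 17, 1025]);
translate([2514, 399, 35]) cube([78, 17, 1025]);


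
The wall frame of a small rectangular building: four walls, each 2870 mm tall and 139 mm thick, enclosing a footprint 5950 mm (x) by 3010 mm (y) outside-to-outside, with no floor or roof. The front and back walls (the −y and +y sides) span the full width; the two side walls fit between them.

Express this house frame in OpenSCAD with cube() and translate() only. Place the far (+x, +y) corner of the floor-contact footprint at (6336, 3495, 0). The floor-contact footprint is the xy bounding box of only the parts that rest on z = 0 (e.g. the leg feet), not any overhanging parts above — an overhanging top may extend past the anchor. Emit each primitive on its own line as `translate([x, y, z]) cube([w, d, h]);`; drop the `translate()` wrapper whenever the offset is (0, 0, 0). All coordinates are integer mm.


translate([386, 485, 0]) cube([5950, 139, 2870]);
translate([386, 3356, 0]) cube([5950, 139, 2870]);
translate([386, 624, 0]) cube([139, 2732, 2870]);
translate([6197, 624, 0]) cube([139, 2732, 2870]);


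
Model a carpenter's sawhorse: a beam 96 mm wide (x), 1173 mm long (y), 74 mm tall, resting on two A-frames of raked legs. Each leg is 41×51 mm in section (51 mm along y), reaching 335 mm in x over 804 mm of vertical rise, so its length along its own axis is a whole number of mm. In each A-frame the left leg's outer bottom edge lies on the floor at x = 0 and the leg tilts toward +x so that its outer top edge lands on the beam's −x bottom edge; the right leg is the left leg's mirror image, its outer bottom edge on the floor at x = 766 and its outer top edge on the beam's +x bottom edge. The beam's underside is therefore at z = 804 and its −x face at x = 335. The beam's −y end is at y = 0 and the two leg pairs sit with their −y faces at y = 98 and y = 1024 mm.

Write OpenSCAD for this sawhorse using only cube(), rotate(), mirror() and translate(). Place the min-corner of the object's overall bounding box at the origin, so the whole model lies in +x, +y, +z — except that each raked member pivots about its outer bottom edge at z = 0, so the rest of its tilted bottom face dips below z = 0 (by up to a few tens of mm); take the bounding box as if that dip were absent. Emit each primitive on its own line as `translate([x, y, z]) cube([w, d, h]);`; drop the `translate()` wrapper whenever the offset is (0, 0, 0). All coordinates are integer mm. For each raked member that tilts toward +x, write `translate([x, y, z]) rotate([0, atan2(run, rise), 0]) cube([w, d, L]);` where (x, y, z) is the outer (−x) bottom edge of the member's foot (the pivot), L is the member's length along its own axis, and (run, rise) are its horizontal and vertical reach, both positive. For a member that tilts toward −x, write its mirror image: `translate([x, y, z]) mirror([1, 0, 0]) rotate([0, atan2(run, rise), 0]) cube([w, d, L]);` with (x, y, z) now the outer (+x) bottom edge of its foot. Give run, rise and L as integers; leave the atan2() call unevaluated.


// leg length = √(335² + 804²) = 871
// right-leg outer foot x = 2·335 + 96 = 766
// beam min-corner = (335, 0, 804)
translate([335, 0, 804]) cube([96, 1173, 74]);
translate([0, 98, 0]) rotate([0, atan2(335, 804), 0]) cube([41, 51, 871]);
translate([766, 98, 0]) mirror([1, 0, 0]) rotate([0, atan2(335, 804), 0]) cube([41, 51, 871]);
translate([0, 1024, 0]) rotate([0, atan2(335, 804), 0]) cube([41, 51, 871]);
translate([766, 1024, 0]) mirror([1, 0, 0]) rotate([0, atan2(335, 804), 0]) cube([41, 51, 871]);


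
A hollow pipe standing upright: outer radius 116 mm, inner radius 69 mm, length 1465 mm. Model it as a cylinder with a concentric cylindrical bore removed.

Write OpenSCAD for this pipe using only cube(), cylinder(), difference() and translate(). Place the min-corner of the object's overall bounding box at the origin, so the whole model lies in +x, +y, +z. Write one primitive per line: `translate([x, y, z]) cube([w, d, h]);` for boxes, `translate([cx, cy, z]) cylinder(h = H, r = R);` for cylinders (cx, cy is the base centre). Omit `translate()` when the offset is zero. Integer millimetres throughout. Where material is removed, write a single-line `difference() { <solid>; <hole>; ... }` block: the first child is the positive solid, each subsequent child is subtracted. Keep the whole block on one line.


difference() { translate([116, 116, 0]) cylinder(h = 1465, r = 116); translate([116, 116, 0]) cylinder(h = 1465, r = 69); }


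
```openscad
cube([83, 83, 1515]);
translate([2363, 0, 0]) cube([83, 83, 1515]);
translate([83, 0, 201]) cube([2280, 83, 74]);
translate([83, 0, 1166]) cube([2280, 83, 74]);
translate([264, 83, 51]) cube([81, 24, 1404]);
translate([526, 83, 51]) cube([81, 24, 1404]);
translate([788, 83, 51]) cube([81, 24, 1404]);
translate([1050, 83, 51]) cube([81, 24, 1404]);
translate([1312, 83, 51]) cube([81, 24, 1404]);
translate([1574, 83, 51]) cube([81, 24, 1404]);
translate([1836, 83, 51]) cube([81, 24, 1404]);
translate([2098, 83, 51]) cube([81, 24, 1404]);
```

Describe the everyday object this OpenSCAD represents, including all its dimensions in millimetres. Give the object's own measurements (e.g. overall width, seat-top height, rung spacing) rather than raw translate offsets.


A fence section. Two 83×83 mm posts, 1515 mm tall, stand on the floor with a clear span of 2280 mm between their inner faces. Two horizontal rails of 83×74 mm section span the gap between the posts with their undersides at z = 201 mm and z = 1166 mm, flush with the posts' −y face. 8 pickets, each 81 mm wide, 24 mm thick and 1404 mm tall, are fixed to the +y face of the rails with their bottoms at z = 51 mm, spaced across the span with a 181 mm gap after the −x post and between neighbouring pickets, with 184 mm left before the +x post.


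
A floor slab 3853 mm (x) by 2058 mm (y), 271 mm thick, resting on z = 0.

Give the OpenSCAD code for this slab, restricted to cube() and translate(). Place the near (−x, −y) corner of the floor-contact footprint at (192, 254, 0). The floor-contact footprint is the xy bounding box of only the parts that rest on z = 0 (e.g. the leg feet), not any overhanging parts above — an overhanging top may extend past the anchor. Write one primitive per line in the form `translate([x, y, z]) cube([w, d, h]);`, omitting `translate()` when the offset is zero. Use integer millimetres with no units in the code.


translate([192, 254, 0]) cube([3853, 2058, 271]);


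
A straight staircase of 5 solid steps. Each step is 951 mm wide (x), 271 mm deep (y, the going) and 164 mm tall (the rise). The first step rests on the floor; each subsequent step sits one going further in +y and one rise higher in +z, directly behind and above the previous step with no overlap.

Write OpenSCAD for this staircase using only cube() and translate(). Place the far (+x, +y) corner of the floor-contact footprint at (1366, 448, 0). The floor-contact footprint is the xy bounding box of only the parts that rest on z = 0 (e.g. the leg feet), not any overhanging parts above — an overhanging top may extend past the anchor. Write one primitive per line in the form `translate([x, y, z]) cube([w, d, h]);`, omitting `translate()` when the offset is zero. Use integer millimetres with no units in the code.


translate([415, 177, 0]) cube([951, 271, 164]);
translate([415, 448, 164]) cube([951, 271, 164]);
translate([415, 719, 328]) cube([951, 271, 164]);
translate([415, 990, 492]) cube([951, 271, 164]);
translate([415, 1261, 656]) cube([951, 271, 164]);


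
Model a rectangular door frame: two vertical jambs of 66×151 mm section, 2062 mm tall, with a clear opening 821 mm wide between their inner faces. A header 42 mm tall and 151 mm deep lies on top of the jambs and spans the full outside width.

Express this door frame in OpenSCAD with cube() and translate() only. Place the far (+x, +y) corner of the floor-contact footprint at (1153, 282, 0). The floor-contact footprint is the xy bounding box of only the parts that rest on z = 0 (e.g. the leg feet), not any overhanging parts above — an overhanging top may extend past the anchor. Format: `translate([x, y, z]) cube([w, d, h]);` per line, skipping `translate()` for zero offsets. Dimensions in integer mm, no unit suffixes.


translate([200, 131, 0]) cube([66, 151, 2062]);
translate([1087, 131, 0]) cube([66, 151, 2062]);
translate([200, 131, 2062]) cube([953, 151, 42]);


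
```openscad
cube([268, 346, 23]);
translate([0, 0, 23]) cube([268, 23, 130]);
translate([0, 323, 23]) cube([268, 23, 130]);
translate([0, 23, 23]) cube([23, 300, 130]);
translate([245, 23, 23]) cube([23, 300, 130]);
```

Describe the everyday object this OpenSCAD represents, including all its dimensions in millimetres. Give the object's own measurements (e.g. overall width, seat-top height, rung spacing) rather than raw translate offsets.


An open-topped rectangular box: outside dimensions 268×346×153 mm, with a uniform wall and base thickness of 23 mm. The base is a full 268×346 slab on the floor; four walls sit on top of the base. The front and back walls (the −y and +y sides) span the full width; the two side walls fit between them.


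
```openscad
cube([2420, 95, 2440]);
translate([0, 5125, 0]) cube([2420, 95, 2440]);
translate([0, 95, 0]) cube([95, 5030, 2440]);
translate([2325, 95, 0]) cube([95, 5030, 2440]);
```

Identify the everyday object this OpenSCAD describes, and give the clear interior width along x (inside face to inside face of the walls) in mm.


A house (or room) frame. The interior width is 2230 mm.

Four 2440 mm walls enclosing a rectangle with no floor or roof — a room or house frame. Outside width is 2420 mm and wall thickness is 95 mm, so the interior width is 2420 − 2 × 95 = 2230 mm.


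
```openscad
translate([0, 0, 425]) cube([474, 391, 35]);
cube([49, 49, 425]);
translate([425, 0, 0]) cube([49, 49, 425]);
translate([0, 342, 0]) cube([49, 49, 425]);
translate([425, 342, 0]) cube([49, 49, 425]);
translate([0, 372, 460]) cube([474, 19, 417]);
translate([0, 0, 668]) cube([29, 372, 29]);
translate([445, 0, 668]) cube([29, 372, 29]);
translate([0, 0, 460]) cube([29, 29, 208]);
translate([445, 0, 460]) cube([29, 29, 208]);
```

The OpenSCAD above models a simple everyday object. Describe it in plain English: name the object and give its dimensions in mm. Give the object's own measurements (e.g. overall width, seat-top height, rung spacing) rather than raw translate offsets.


A chair. The seat is a 474×391×35 mm slab with its top at z = 460 mm, on four 49×49 mm corner legs (flush with the seat edges, standing on z = 0). A flat backrest 19 mm thick, 417 mm tall, spans the full seat width and rises from the seat top along its +y edge, rear face flush with the rear of the seat. Two armrests of 29×29 mm section run along each side from the seat's front edge to the front of the backrest, top faces 237 mm above the seat top and outer faces flush with the seat's x-edges; a 29×29 mm post under the front of each armrest stands on the seat at the front corner.


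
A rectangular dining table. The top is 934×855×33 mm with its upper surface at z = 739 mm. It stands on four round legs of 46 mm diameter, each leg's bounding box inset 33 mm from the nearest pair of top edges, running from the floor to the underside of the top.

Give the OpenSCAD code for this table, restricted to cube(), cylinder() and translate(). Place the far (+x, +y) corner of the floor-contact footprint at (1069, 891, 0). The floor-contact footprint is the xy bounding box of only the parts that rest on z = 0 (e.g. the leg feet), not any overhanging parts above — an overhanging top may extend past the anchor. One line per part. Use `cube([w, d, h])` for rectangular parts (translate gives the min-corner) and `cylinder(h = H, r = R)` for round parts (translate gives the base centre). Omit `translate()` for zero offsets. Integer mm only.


translate([168, 69, 706]) cube([934, 855, 33]);
translate([224, 125, 0]) cylinder(h = 706, r = 23);
translate([1046, 125, 0]) cylinder(h = 706, r = 23);
translate([224, 868, 0]) cylinder(h = 706, r = 23);
translate([1046, 868, 0]) cylinder(h = 706, r = 23);


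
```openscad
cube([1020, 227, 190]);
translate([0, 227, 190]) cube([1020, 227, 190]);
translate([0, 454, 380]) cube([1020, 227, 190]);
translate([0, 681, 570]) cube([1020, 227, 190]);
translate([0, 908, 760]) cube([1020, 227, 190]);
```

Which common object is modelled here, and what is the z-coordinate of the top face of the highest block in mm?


A staircase. The total rise is 950 mm.

5 identical blocks, each offset up and back from the previous — a staircase. Each step is 190 mm tall and there are 5 of them, so the total rise is 5 × 190 = 950 mm.


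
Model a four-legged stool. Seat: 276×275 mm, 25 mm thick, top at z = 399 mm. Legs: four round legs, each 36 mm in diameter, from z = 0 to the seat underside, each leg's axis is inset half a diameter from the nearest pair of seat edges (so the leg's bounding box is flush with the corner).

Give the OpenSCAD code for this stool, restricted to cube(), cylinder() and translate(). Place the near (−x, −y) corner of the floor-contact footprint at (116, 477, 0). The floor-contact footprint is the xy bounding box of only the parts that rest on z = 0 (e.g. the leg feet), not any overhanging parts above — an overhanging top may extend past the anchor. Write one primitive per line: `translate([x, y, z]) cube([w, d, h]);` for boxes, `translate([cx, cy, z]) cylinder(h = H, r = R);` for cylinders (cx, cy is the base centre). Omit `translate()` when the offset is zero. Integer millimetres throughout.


translate([116, 477, 374]) cube([276, 275, 25]);
translate([134, 495, 0]) cylinder(h = 374, r = 18);
translate([374, 495, 0]) cylinder(h = 374, r = 18);
translate([134, 734, 0]) cylinder(h = 374, r = 18);
translate([374, 734, 0]) cylinder(h = 374, r = 18);
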